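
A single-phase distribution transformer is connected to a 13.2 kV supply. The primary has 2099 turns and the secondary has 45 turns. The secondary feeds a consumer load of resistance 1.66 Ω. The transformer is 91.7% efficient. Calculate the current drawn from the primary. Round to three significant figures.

V_s = 13200 × 45/2099 = 282.99 V.
I_s = V_s/R = 282.99/1.66 = 170.48 A.
P_out = V_s I_s = 282.99 × 170.48 = 48244 W.
P_in = P_out/η = 48244/0.917 = 52610 W.
I_p = P_in/V_p = 52610/13200 = 3.99 A.

I_p ≈ 3.99 A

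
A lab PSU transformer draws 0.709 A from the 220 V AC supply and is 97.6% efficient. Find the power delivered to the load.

P_in = V_in I_in = 220 × 0.709 = 155.98 W.
P_out = η P_in = 0.976 × 155.98 = 152 W.

P_out ≈ 152 W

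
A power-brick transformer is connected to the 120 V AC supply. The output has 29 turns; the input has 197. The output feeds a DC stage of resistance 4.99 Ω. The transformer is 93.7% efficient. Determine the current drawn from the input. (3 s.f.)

I_in ≈ 0.556 A

V_out = 120 × 29/197 = 17.665 V.
I_out = V_out/R = 17.665/4.99 = 3.5401 A.
P_out = V_out I_out = 17.665 × 3.5401 = 62.535 W.
P_in = P_out/η = 62.535/0.937 = 66.740 W.
I_in = P_in/V_in = 66.740/120 = 0.556 A.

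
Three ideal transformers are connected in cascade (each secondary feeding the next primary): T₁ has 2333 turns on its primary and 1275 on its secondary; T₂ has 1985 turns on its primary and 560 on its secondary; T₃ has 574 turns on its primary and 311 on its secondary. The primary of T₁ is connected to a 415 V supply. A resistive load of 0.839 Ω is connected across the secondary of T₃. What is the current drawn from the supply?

After T₁: V = 415.00 × 1275/2333 = 226.80 V.
After T₂: V = 226.80 × 560/1985 = 63.984 V.
After T₃: V = 63.984 × 311/574 = 34.667 V.
I_load = 34.667/0.839 = 41.320 A, so P_out = 34.667 × 41.320 = 1432.4 W.
All ideal ⇒ P_in = P_out, so I_supply = 1432.4/415 = 3.45 A.

I_supply ≈ 3.45 A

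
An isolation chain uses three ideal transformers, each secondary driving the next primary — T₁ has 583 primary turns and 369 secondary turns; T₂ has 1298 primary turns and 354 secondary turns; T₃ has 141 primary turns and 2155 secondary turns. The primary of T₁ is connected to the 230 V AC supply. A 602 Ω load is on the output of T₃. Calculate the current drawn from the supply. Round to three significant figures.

I_supply ≈ 2.66 A

After T₁: V = 230.00 × 369/583 = 145.57 V.
After T₂: V = 145.57 × 354/1298 = 39.702 V.
After T₃: V = 39.702 × 2155/141 = 606.80 V.
I_load = 606.80/602 = 1.0080 A, so P_out = 606.80 × 1.0080 = 611.63 W.
All ideal ⇒ P_in = P_out, so I_supply = 611.63/230 = 2.66 A.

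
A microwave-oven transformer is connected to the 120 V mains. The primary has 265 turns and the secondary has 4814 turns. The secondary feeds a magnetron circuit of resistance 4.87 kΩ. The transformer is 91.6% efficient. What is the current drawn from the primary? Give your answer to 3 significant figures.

V_s = 120 × 4814/265 = 2179.9 V.
I_s = V_s/R = 2179.9/4870 = 0.44762 A.
P_out = V_s I_s = 2179.9 × 0.44762 = 975.78 W.
P_in = P_out/η = 975.78/0.916 = 1065.3 W.
I_p = P_in/V_p = 1065.3/120 = 8.88 A.

I_p ≈ 8.88 A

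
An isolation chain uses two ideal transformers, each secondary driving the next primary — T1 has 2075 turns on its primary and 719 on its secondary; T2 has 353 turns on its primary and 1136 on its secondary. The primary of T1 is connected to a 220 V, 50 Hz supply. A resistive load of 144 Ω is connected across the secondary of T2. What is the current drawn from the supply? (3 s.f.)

Secondary of T1: V = 220.00 × 719/2075 = 76.231 V.
Secondary of T2: V = 76.231 × 1136/353 = 245.32 V.
I_load = 245.32/144 = 1.7036 A, so P_out = 245.32 × 1.7036 = 417.94 W.
All ideal ⇒ P_in = P_out, so I_supply = 417.94/220 = 1.90 A.

I_supply ≈ 1.90 A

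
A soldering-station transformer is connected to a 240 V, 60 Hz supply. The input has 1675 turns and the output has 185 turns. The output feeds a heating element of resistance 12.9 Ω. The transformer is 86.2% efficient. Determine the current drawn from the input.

V_out = 240 × 185/1675 = 26.507 V.
I_out = V_out/R = 26.507/12.9 = 2.0548 A.
P_out = V_out I_out = 26.507 × 2.0548 = 54.469 W.
P_in = P_out/η = 54.469/0.862 = 63.189 W.
I_in = P_in/V_in = 63.189/240 = 0.263 A.

I_in ≈ 0.263 A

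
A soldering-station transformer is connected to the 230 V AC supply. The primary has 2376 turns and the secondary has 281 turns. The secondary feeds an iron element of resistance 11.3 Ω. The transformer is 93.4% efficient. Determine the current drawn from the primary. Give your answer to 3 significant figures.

I_p ≈ 0.305 A

V_s = 230 × 281/2376 = 27.201 V.
I_s = V_s/R = 27.201/11.3 = 2.4072 A.
P_out = V_s I_s = 27.201 × 2.4072 = 65.478 W.
P_in = P_out/η = 65.478/0.934 = 70.105 W.
I_p = P_in/V_p = 70.105/230 = 0.305 A.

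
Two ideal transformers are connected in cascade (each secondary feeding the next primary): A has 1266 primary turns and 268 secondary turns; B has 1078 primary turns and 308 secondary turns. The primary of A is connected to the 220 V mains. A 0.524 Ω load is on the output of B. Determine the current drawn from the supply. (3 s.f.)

I_supply ≈ 1.54 A

Secondary of A: V = 220.00 × 268/1266 = 46.572 V.
Secondary of B: V = 46.572 × 308/1078 = 13.306 V.
I_load = 13.306/0.524 = 25.394 A, so P_out = 13.306 × 25.394 = 337.89 W.
All ideal ⇒ P_in = P_out, so I_supply = 337.89/220 = 1.54 A.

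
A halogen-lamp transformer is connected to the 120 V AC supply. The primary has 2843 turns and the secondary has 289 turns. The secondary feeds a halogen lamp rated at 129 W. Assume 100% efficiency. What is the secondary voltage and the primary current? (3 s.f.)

V_s = V_p × N_s/N_p = 120 × 289/2843 = 12.198 V.
I_s = P/V_s = 129/12.198 = 10.575 A.
I_p = I_s × N_s/N_p = 10.575 × 289/2843 = 1.07 A.

V_s ≈ 12.2 V, I_p ≈ 1.07 A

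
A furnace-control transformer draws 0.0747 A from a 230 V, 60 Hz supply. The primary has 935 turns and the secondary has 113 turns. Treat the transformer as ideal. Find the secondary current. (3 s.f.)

I_s ≈ 0.618 A

I_s/I_p = N_p/N_s, so I_s = 0.0747 × 935/113 = 0.618 A.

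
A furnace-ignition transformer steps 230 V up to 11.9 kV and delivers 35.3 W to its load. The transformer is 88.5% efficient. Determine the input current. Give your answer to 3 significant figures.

P_in = P_out/η = 35.3/0.885 = 39.887 W.
I_in = P_in/V_in = 39.887/230 = 0.173 A.

I_in ≈ 0.173 A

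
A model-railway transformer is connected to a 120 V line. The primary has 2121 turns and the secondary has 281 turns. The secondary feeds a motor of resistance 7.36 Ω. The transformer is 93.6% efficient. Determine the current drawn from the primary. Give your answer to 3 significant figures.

V_s = 120 × 281/2121 = 15.898 V.
I_s = V_s/R = 15.898/7.36 = 2.1601 A.
P_out = V_s I_s = 15.898 × 2.1601 = 34.341 W.
P_in = P_out/η = 34.341/0.936 = 36.689 W.
I_p = P_in/V_p = 36.689/120 = 0.306 A.

I_p ≈ 0.306 A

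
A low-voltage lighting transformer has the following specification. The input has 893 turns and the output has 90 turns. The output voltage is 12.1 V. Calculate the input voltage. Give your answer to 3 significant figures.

V_in ≈ 120 V

V_in/V_out = N_in/N_out, so V_in = 12.1 × 893/90 = 120 V.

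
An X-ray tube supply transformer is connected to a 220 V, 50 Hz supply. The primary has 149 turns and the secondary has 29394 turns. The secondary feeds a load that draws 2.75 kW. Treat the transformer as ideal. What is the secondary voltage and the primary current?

V_s ≈ 43400 V, I_p ≈ 12.5 A

V_s = V_p × N_s/N_p = 220 × 29394/149 = 43401 V.
I_s = P/V_s = 2750/43401 = 0.063363 A.
I_p = I_s × N_s/N_p = 0.063363 × 29394/149 = 12.5 A.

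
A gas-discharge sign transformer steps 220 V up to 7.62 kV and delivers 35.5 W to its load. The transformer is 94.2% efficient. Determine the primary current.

I_p ≈ 0.171 A

P_in = P_out/η = 35.5/0.942 = 37.686 W.
I_p = P_in/V_p = 37.686/220 = 0.171 A.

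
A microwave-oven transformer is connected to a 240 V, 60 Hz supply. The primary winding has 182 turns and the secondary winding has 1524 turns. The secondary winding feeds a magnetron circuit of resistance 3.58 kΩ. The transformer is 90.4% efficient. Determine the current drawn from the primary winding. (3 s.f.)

V_s = 240 × 1524/182 = 2009.7 V.
I_s = V_s/R = 2009.7/3580 = 0.56136 A.
P_out = V_s I_s = 2009.7 × 0.56136 = 1128.1 W.
P_in = P_out/η = 1128.1/0.904 = 1248.0 W.
I_p = P_in/V_p = 1248.0/240 = 5.20 A.

I_p ≈ 5.20 A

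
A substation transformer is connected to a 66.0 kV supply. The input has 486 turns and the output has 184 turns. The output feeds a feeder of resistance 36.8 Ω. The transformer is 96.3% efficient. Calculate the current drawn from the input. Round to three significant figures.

V_out = 66000 × 184/486 = 24988 V.
I_out = V_out/R = 24988/36.8 = 679.01 A.
P_out = V_out I_out = 24988 × 679.01 = 1.6967×10^7 W.
P_in = P_out/η = 1.6967×10^7/0.963 = 1.7619×10^7 W.
I_in = P_in/V_in = 1.7619×10^7/66000 = 267 A.

I_in ≈ 267 A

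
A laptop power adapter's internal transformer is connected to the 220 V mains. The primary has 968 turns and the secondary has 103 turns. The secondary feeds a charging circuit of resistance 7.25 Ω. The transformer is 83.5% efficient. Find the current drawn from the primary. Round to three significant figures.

I_p ≈ 0.411 A

V_s = 220 × 103/968 = 23.409 V.
I_s = V_s/R = 23.409/7.25 = 3.2288 A.
P_out = V_s I_s = 23.409 × 3.2288 = 75.584 W.
P_in = P_out/η = 75.584/0.835 = 90.520 W.
I_p = P_in/V_p = 90.520/220 = 0.411 A.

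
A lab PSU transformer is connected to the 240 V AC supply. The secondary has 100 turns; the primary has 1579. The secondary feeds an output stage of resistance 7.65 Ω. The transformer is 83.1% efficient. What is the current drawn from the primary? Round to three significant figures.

V_s = 240 × 100/1579 = 15.199 V.
I_s = V_s/R = 15.199/7.65 = 1.9869 A.
P_out = V_s I_s = 15.199 × 1.9869 = 30.199 W.
P_in = P_out/η = 30.199/0.831 = 36.341 W.
I_p = P_in/V_p = 36.341/240 = 0.151 A.

I_p ≈ 0.151 A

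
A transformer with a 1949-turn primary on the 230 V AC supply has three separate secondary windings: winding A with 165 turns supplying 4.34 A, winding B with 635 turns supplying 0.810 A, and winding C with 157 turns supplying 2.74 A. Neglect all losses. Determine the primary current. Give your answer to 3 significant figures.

V_A = 230 × 165/1949 = 19.472 V; V_B = 230 × 635/1949 = 74.936 V; V_C = 230 × 157/1949 = 18.527 V.
P_out = V_A I_A + V_B I_B + V_C I_C = 19.472×4.34 + 74.936×0.810 + 18.527×2.74 = 84.506 + 60.698 + 50.765 = 195.97 W.
Ideal ⇒ P_in = P_out, so I_p = P_out/V_p = 195.97/230 = 0.852 A.

I_p ≈ 0.852 A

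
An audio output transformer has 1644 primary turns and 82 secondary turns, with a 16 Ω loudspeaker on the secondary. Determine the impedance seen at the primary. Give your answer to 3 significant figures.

Z_p ≈ 6430 Ω

Z_p = (N_p/N_s)² × Z_s = (1644/82)² × 16 = 6430 Ω.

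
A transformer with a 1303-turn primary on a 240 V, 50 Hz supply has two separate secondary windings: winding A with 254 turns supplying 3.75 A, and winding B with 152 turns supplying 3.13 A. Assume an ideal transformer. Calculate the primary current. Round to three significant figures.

V_A = 240 × 254/1303 = 46.784 V; V_B = 240 × 152/1303 = 27.997 V.
P_out = V_A I_A + V_B I_B = 46.784×3.75 + 27.997×3.13 = 175.44 + 87.630 = 263.07 W.
Ideal ⇒ P_in = P_out, so I_p = P_out/V_p = 263.07/240 = 1.10 A.

I_p ≈ 1.10 A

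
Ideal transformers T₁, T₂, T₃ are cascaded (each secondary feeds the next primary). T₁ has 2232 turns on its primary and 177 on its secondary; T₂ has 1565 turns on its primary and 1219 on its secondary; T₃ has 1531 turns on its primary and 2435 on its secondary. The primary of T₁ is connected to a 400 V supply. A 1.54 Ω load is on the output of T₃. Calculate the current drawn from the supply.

I_supply ≈ 2.51 A

After T₁: V = 400.00 × 177/2232 = 31.720 V.
After T₂: V = 31.720 × 1219/1565 = 24.707 V.
After T₃: V = 24.707 × 2435/1531 = 39.296 V.
I_load = 39.296/1.54 = 25.517 A, so P_out = 39.296 × 25.517 = 1002.7 W.
All ideal ⇒ P_in = P_out, so I_supply = 1002.7/400 = 2.51 A.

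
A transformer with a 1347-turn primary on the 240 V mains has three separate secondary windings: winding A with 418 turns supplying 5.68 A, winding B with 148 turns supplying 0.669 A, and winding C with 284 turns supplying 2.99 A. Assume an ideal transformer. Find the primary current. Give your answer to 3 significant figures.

V_A = 240 × 418/1347 = 74.477 V; V_B = 240 × 148/1347 = 26.370 V; V_C = 240 × 284/1347 = 50.601 V.
P_out = V_A I_A + V_B I_B + V_C I_C = 74.477×5.68 + 26.370×0.669 + 50.601×2.99 = 423.03 + 17.641 + 151.30 = 591.97 W.
Ideal ⇒ P_in = P_out, so I_p = P_out/V_p = 591.97/240 = 2.47 A.

I_p ≈ 2.47 A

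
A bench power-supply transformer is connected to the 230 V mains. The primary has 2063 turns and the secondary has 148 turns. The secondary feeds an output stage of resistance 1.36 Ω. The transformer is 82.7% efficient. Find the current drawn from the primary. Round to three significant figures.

V_s = 230 × 148/2063 = 16.500 V.
I_s = V_s/R = 16.500/1.36 = 12.133 A.
P_out = V_s I_s = 16.500 × 12.133 = 200.19 W.
P_in = P_out/η = 200.19/0.827 = 242.07 W.
I_p = P_in/V_p = 242.07/230 = 1.05 A.

I_p ≈ 1.05 A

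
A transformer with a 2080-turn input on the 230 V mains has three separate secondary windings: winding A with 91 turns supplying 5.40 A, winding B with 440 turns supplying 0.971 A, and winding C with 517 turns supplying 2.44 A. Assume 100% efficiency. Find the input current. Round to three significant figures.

I_in ≈ 1.05 A

V_A = 230 × 91/2080 = 10.062 V; V_B = 230 × 440/2080 = 48.654 V; V_C = 230 × 517/2080 = 57.168 V.
P_out = V_A I_A + V_B I_B + V_C I_C = 10.062×5.40 + 48.654×0.971 + 57.168×2.44 = 54.338 + 47.243 + 139.49 = 241.07 W.
Ideal ⇒ P_in = P_out, so I_in = P_out/V_in = 241.07/230 = 1.05 A.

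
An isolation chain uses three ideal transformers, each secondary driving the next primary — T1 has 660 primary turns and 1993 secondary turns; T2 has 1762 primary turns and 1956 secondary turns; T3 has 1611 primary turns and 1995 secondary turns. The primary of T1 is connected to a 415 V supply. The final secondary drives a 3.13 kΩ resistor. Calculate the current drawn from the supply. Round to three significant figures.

After T1: V = 415.00 × 1993/660 = 1253.2 V.
After T2: V = 1253.2 × 1956/1762 = 1391.2 V.
After T3: V = 1391.2 × 1995/1611 = 1722.7 V.
I_load = 1722.7/3130 = 0.55040 A, so P_out = 1722.7 × 0.55040 = 948.20 W.
All ideal ⇒ P_in = P_out, so I_supply = 948.20/415 = 2.28 A.

I_supply ≈ 2.28 A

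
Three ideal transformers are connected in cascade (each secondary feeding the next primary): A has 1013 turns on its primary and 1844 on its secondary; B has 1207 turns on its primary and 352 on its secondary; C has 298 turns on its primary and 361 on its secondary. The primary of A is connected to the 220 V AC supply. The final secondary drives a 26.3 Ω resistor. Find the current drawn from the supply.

Secondary of A: V = 220.00 × 1844/1013 = 400.47 V.
Secondary of B: V = 400.47 × 352/1207 = 116.79 V.
Secondary of C: V = 116.79 × 361/298 = 141.48 V.
I_load = 141.48/26.3 = 5.3795 A, so P_out = 141.48 × 5.3795 = 761.11 W.
All ideal ⇒ P_in = P_out, so I_supply = 761.11/220 = 3.46 A.

I_supply ≈ 3.46 A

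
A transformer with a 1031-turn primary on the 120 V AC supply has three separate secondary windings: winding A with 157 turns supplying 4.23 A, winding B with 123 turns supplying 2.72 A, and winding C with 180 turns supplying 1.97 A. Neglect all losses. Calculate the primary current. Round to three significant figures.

I_p ≈ 1.31 A

V_A = 120 × 157/1031 = 18.274 V; V_B = 120 × 123/1031 = 14.316 V; V_C = 120 × 180/1031 = 20.951 V.
P_out = V_A I_A + V_B I_B + V_C I_C = 18.274×4.23 + 14.316×2.72 + 20.951×1.97 = 77.297 + 38.940 + 41.273 = 157.51 W.
Ideal ⇒ P_in = P_out, so I_p = P_out/V_p = 157.51/120 = 1.31 A.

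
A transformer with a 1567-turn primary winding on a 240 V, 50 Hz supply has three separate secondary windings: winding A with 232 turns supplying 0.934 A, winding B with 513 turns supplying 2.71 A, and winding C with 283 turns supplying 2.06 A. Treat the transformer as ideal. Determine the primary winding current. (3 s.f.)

I_p ≈ 1.40 A

V_A = 240 × 232/1567 = 35.533 V; V_B = 240 × 513/1567 = 78.571 V; V_C = 240 × 283/1567 = 43.344 V.
P_out = V_A I_A + V_B I_B + V_C I_C = 35.533×0.934 + 78.571×2.71 + 43.344×2.06 = 33.188 + 212.93 + 89.289 = 335.40 W.
Ideal ⇒ P_in = P_out, so I_p = P_out/V_p = 335.40/240 = 1.40 A.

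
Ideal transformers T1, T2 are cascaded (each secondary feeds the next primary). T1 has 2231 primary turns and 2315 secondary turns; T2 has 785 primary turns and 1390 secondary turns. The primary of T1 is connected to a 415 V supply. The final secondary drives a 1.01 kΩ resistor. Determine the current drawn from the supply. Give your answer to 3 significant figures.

Secondary of T1: V = 415.00 × 2315/2231 = 430.63 V.
Secondary of T2: V = 430.63 × 1390/785 = 762.51 V.
I_load = 762.51/1010 = 0.75496 A, so P_out = 762.51 × 0.75496 = 575.66 W.
All ideal ⇒ P_in = P_out, so I_supply = 575.66/415 = 1.39 A.

I_supply ≈ 1.39 A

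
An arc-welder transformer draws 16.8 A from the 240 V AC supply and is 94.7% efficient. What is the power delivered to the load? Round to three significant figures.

P_out ≈ 3820 W

P_in = V_p I_p = 240 × 16.8 = 4032.0 W.
P_out = η P_in = 0.947 × 4032.0 = 3820 W.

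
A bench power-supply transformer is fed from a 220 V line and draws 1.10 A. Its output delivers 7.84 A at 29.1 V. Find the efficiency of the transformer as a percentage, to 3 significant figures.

η ≈ 94.3%

P_in = 220 × 1.10 = 242.000 W.
P_out = 29.1 × 7.84 = 228.144 W.
η = P_out/P_in = 228.144/242.000 = 0.943.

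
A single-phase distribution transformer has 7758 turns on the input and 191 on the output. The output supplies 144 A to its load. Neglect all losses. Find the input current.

For an ideal transformer I_in/I_out = N_out/N_in, so I_in = 144 × 191/7758 = 3.55 A.

I_in ≈ 3.55 A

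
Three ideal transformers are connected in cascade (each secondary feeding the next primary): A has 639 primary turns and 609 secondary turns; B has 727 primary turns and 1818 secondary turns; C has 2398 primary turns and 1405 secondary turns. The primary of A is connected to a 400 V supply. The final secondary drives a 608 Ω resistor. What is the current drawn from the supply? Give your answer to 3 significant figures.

After A: V = 400.00 × 609/639 = 381.22 V.
After B: V = 381.22 × 1818/727 = 953.31 V.
After C: V = 953.31 × 1405/2398 = 558.55 V.
I_load = 558.55/608 = 0.91867 A, so P_out = 558.55 × 0.91867 = 513.12 W.
All ideal ⇒ P_in = P_out, so I_supply = 513.12/400 = 1.28 A.

I_supply ≈ 1.28 A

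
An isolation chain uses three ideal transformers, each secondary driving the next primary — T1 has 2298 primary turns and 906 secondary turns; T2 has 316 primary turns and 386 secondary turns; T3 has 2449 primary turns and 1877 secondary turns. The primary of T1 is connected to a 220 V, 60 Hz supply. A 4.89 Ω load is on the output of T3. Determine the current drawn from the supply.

After T1: V = 220.00 × 906/2298 = 86.736 V.
After T2: V = 86.736 × 386/316 = 105.95 V.
After T3: V = 105.95 × 1877/2449 = 81.204 V.
I_load = 81.204/4.89 = 16.606 A, so P_out = 81.204 × 16.606 = 1348.5 W.
All ideal ⇒ P_in = P_out, so I_supply = 1348.5/220 = 6.13 A.

I_supply ≈ 6.13 A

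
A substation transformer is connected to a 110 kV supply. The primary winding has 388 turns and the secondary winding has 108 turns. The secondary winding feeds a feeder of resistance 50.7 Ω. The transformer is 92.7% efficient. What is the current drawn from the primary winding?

I_p ≈ 181 A

V_s = 110000 × 108/388 = 30619 V.
I_s = V_s/R = 30619/50.7 = 603.92 A.
P_out = V_s I_s = 30619 × 603.92 = 1.8491×10^7 W.
P_in = P_out/η = 1.8491×10^7/0.927 = 1.9947×10^7 W.
I_p = P_in/V_p = 1.9947×10^7/110000 = 181 A.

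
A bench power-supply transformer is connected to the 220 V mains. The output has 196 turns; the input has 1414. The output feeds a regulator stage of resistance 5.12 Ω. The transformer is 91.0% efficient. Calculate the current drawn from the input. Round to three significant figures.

V_out = 220 × 196/1414 = 30.495 V.
I_out = V_out/R = 30.495/5.12 = 5.9561 A.
P_out = V_out I_out = 30.495 × 5.9561 = 181.63 W.
P_in = P_out/η = 181.63/0.910 = 199.59 W.
I_in = P_in/V_in = 199.59/220 = 0.907 A.

I_in ≈ 0.907 A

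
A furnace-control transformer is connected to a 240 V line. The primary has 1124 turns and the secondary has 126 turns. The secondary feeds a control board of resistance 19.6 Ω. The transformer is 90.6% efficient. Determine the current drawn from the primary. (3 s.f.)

I_p ≈ 0.170 A

V_s = 240 × 126/1124 = 26.904 V.
I_s = V_s/R = 26.904/19.6 = 1.3726 A.
P_out = V_s I_s = 26.904 × 1.3726 = 36.930 W.
P_in = P_out/η = 36.930/0.906 = 40.761 W.
I_p = P_in/V_p = 40.761/240 = 0.170 A.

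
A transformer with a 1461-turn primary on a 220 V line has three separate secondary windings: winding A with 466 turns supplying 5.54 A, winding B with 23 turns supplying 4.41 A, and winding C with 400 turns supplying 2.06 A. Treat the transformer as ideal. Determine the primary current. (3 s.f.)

V_A = 220 × 466/1461 = 70.171 V; V_B = 220 × 23/1461 = 3.4634 V; V_C = 220 × 400/1461 = 60.233 V.
P_out = V_A I_A + V_B I_B + V_C I_C = 70.171×5.54 + 3.4634×4.41 + 60.233×2.06 = 388.75 + 15.274 + 124.08 = 528.10 W.
Ideal ⇒ P_in = P_out, so I_p = P_out/V_p = 528.10/220 = 2.40 A.

I_p ≈ 2.40 A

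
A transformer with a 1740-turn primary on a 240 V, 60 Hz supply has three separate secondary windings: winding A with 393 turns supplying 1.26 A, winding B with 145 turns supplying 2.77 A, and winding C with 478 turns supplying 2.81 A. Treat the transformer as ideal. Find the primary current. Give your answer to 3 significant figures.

I_p ≈ 1.29 A

V_A = 240 × 393/1740 = 54.207 V; V_B = 240 × 145/1740 = 20.000 V; V_C = 240 × 478/1740 = 65.931 V.
P_out = V_A I_A + V_B I_B + V_C I_C = 54.207×1.26 + 20.000×2.77 + 65.931×2.81 = 68.301 + 55.400 + 185.27 = 308.97 W.
Ideal ⇒ P_in = P_out, so I_p = P_out/V_p = 308.97/240 = 1.29 A.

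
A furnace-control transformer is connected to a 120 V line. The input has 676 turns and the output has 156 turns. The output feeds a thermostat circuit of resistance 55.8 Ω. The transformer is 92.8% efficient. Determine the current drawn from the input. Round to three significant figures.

V_out = 120 × 156/676 = 27.692 V.
I_out = V_out/R = 27.692/55.8 = 0.49628 A.
P_out = V_out I_out = 27.692 × 0.49628 = 13.743 W.
P_in = P_out/η = 13.743/0.928 = 14.809 W.
I_in = P_in/V_in = 14.809/120 = 0.123 A.

I_in ≈ 0.123 A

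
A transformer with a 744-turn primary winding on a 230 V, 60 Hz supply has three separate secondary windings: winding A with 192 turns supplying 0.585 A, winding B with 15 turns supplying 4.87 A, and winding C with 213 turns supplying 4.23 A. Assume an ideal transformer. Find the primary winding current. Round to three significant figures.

I_p ≈ 1.46 A

V_A = 230 × 192/744 = 59.355 V; V_B = 230 × 15/744 = 4.6371 V; V_C = 230 × 213/744 = 65.847 V.
P_out = V_A I_A + V_B I_B + V_C I_C = 59.355×0.585 + 4.6371×4.87 + 65.847×4.23 = 34.723 + 22.583 + 278.53 = 335.84 W.
Ideal ⇒ P_in = P_out, so I_p = P_out/V_p = 335.84/230 = 1.46 A.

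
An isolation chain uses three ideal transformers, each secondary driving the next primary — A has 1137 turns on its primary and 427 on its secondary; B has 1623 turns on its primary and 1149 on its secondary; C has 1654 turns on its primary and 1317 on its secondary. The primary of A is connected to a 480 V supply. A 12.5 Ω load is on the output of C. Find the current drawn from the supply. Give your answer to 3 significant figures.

I_supply ≈ 1.72 A

Secondary of A: V = 480.00 × 427/1137 = 180.26 V.
Secondary of B: V = 180.26 × 1149/1623 = 127.62 V.
Secondary of C: V = 127.62 × 1317/1654 = 101.62 V.
I_load = 101.62/12.5 = 8.1292 A, so P_out = 101.62 × 8.1292 = 826.06 W.
All ideal ⇒ P_in = P_out, so I_supply = 826.06/480 = 1.72 A.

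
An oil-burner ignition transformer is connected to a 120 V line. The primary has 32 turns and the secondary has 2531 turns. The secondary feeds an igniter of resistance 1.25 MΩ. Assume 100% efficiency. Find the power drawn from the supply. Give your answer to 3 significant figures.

V_s = V_p × N_s/N_p = 120 × 2531/32 = 9491.2 V.
I_s = V_s/R = 9491.2/(1.25×10^6) = 0.0075930 A.
I_p = I_s × N_s/N_p = 0.0075930 × 2531/32 = 0.60056 A.
P = V_p I_p = 120 × 0.60056 = 72.1 W.

P ≈ 72.1 W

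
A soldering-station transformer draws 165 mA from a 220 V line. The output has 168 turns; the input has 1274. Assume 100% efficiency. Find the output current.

I_out/I_in = N_in/N_out, so I_out = 0.165 × 1274/168 = 1.25 A.

I_out ≈ 1.25 A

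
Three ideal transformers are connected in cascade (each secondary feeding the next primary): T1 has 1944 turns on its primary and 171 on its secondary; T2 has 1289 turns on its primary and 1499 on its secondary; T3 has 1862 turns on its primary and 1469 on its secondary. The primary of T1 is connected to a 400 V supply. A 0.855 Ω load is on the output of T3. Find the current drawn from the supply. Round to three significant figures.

I_supply ≈ 3.05 A

After T1: V = 400.00 × 171/1944 = 35.185 V.
After T2: V = 35.185 × 1499/1289 = 40.917 V.
After T3: V = 40.917 × 1469/1862 = 32.281 V.
I_load = 32.281/0.855 = 37.756 A, so P_out = 32.281 × 37.756 = 1218.8 W.
All ideal ⇒ P_in = P_out, so I_supply = 1218.8/400 = 3.05 A.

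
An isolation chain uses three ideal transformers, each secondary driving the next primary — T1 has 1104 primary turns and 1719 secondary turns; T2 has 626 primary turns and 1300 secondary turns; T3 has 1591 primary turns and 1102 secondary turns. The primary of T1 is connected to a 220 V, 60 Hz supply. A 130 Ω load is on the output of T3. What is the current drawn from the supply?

Secondary of T1: V = 220.00 × 1719/1104 = 342.55 V.
Secondary of T2: V = 342.55 × 1300/626 = 711.37 V.
Secondary of T3: V = 711.37 × 1102/1591 = 492.73 V.
I_load = 492.73/130 = 3.7902 A, so P_out = 492.73 × 3.7902 = 1867.6 W.
All ideal ⇒ P_in = P_out, so I_supply = 1867.6/220 = 8.49 A.

I_supply ≈ 8.49 A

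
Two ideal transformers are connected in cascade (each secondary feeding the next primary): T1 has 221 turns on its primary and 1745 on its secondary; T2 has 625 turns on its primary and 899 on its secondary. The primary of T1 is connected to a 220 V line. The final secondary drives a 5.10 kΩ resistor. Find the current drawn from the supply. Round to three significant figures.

After T1: V = 220.00 × 1745/221 = 1737.1 V.
After T2: V = 1737.1 × 899/625 = 2498.7 V.
I_load = 2498.7/5100 = 0.48993 A, so P_out = 2498.7 × 0.48993 = 1224.2 W.
All ideal ⇒ P_in = P_out, so I_supply = 1224.2/220 = 5.56 A.

I_supply ≈ 5.56 A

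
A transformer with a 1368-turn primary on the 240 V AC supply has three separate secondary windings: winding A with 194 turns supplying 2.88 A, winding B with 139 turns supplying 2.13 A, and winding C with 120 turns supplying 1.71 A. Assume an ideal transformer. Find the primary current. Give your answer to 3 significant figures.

I_p ≈ 0.775 A

V_A = 240 × 194/1368 = 34.035 V; V_B = 240 × 139/1368 = 24.386 V; V_C = 240 × 120/1368 = 21.053 V.
P_out = V_A I_A + V_B I_B + V_C I_C = 34.035×2.88 + 24.386×2.13 + 21.053×1.71 = 98.021 + 51.942 + 36.000 = 185.96 W.
Ideal ⇒ P_in = P_out, so I_p = P_out/V_p = 185.96/240 = 0.775 A.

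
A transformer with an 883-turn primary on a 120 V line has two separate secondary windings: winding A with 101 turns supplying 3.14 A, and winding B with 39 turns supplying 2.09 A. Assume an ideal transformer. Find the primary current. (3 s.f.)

V_A = 120 × 101/883 = 13.726 V; V_B = 120 × 39/883 = 5.3001 V.
P_out = V_A I_A + V_B I_B = 13.726×3.14 + 5.3001×2.09 = 43.099 + 11.077 = 54.177 W.
Ideal ⇒ P_in = P_out, so I_p = P_out/V_p = 54.177/120 = 0.451 A.

I_p ≈ 0.451 A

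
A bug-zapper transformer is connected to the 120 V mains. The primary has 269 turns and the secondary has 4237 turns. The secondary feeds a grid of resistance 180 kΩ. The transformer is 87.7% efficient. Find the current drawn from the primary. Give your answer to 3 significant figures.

V_s = 120 × 4237/269 = 1890.1 V.
I_s = V_s/R = 1890.1/180000 = 0.010501 A.
P_out = V_s I_s = 1890.1 × 0.010501 = 19.847 W.
P_in = P_out/η = 19.847/0.877 = 22.631 W.
I_p = P_in/V_p = 22.631/120 = 0.189 A.

I_p ≈ 0.189 A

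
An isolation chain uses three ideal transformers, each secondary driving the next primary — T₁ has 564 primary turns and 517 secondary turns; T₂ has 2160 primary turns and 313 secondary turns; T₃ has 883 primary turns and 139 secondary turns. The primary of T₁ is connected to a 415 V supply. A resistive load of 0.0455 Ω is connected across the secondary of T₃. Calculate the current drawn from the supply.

Secondary of T₁: V = 415.00 × 517/564 = 380.42 V.
Secondary of T₂: V = 380.42 × 313/2160 = 55.125 V.
Secondary of T₃: V = 55.125 × 139/883 = 8.6777 V.
I_load = 8.6777/0.0455 = 190.72 A, so P_out = 8.6777 × 190.72 = 1655.0 W.
All ideal ⇒ P_in = P_out, so I_supply = 1655.0/415 = 3.99 A.

I_supply ≈ 3.99 A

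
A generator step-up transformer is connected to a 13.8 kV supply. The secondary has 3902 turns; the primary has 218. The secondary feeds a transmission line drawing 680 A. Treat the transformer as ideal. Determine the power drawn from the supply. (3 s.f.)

I_p = I_s × N_s/N_p = 680 × 3902/218 = 12171 A.
P = V_p I_p = 13800 × 12171 = 1.68×10^8 W.

P ≈ 1.68×10^8 W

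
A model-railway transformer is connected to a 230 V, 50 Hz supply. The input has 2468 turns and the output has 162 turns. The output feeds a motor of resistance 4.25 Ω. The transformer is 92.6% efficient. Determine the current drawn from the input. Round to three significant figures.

I_in ≈ 0.252 A

V_out = 230 × 162/2468 = 15.097 V.
I_out = V_out/R = 15.097/4.25 = 3.5523 A.
P_out = V_out I_out = 15.097 × 3.5523 = 53.630 W.
P_in = P_out/η = 53.630/0.926 = 57.916 W.
I_in = P_in/V_in = 57.916/230 = 0.252 A.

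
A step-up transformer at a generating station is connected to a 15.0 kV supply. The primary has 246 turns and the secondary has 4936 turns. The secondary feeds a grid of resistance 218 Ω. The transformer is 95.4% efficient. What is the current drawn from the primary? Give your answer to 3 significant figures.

I_p ≈ 29000 A

V_s = 15000 × 4936/246 = 300980 V.
I_s = V_s/R = 300980/218 = 1380.6 A.
P_out = V_s I_s = 300980 × 1380.6 = 4.1553×10^8 W.
P_in = P_out/η = 4.1553×10^8/0.954 = 4.3557×10^8 W.
I_p = P_in/V_p = 4.3557×10^8/15000 = 29000 A.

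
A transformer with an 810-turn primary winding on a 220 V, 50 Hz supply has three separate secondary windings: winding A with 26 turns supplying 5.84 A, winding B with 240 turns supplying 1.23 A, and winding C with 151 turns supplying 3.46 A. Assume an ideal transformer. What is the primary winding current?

V_A = 220 × 26/810 = 7.0617 V; V_B = 220 × 240/810 = 65.185 V; V_C = 220 × 151/810 = 41.012 V.
P_out = V_A I_A + V_B I_B + V_C I_C = 7.0617×5.84 + 65.185×1.23 + 41.012×3.46 = 41.240 + 80.178 + 141.90 = 263.32 W.
Ideal ⇒ P_in = P_out, so I_p = P_out/V_p = 263.32/220 = 1.20 A.

I_p ≈ 1.20 A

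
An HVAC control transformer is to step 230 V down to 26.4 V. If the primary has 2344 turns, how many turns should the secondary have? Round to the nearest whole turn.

N_s/N_p = V_s/V_p, so N_s = 2344 × 26.4/230 = 269.1 ≈ 269 turns.

N_s = 269 turns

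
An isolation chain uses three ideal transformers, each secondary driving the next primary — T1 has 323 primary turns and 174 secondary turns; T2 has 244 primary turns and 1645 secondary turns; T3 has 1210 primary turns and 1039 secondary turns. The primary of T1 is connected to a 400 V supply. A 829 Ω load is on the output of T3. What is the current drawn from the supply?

Secondary of T1: V = 400.00 × 174/323 = 215.48 V.
Secondary of T2: V = 215.48 × 1645/244 = 1452.7 V.
Secondary of T3: V = 1452.7 × 1039/1210 = 1247.4 V.
I_load = 1247.4/829 = 1.5047 A, so P_out = 1247.4 × 1.5047 = 1877.0 W.
All ideal ⇒ P_in = P_out, so I_supply = 1877.0/400 = 4.69 A.

I_supply ≈ 4.69 A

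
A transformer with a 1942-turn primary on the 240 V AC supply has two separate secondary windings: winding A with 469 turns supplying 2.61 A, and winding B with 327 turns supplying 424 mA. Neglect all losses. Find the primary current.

V_A = 240 × 469/1942 = 57.961 V; V_B = 240 × 327/1942 = 40.412 V.
P_out = V_A I_A + V_B I_B = 57.961×2.61 + 40.412×0.424 = 151.28 + 17.135 = 168.41 W.
Ideal ⇒ P_in = P_out, so I_p = P_out/V_p = 168.41/240 = 0.702 A.

I_p ≈ 0.702 A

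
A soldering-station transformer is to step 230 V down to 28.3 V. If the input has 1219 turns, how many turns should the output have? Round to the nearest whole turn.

N_out = 150 turns

N_out/N_in = V_out/V_in, so N_out = 1219 × 28.3/230 = 150.0 ≈ 150 turns.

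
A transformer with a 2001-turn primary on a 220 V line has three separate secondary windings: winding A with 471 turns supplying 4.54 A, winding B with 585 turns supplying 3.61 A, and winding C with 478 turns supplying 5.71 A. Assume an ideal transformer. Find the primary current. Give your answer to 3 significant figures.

I_p ≈ 3.49 A

V_A = 220 × 471/2001 = 51.784 V; V_B = 220 × 585/2001 = 64.318 V; V_C = 220 × 478/2001 = 52.554 V.
P_out = V_A I_A + V_B I_B + V_C I_C = 51.784×4.54 + 64.318×3.61 + 52.554×5.71 = 235.10 + 232.19 + 300.08 = 767.37 W.
Ideal ⇒ P_in = P_out, so I_p = P_out/V_p = 767.37/220 = 3.49 A.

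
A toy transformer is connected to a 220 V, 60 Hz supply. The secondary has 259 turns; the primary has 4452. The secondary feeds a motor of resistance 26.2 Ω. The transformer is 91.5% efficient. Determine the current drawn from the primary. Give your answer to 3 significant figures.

I_p ≈ 0.0311 A

V_s = 220 × 259/4452 = 12.799 V.
I_s = V_s/R = 12.799/26.2 = 0.48850 A.
P_out = V_s I_s = 12.799 × 0.48850 = 6.2522 W.
P_in = P_out/η = 6.2522/0.915 = 6.8330 W.
I_p = P_in/V_p = 6.8330/220 = 0.0311 A.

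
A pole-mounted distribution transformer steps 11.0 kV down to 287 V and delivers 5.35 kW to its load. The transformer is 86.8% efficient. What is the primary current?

I_p ≈ 0.560 A

P_in = P_out/η = 5350/0.868 = 6163.6 W.
I_p = P_in/V_p = 6163.6/11000 = 0.560 A.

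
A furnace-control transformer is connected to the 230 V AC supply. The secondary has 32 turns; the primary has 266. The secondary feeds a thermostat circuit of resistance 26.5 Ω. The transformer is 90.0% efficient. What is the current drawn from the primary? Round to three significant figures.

I_p ≈ 0.140 A

V_s = 230 × 32/266 = 27.669 V.
I_s = V_s/R = 27.669/26.5 = 1.0441 A.
P_out = V_s I_s = 27.669 × 1.0441 = 28.890 W.
P_in = P_out/η = 28.890/0.900 = 32.100 W.
I_p = P_in/V_p = 32.100/230 = 0.140 A.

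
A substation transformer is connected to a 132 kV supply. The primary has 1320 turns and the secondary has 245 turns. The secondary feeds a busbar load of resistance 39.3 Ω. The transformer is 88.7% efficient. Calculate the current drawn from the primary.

V_s = 132000 × 245/1320 = 24500 V.
I_s = V_s/R = 24500/39.3 = 623.41 A.
P_out = V_s I_s = 24500 × 623.41 = 1.5274×10^7 W.
P_in = P_out/η = 1.5274×10^7/0.887 = 1.7219×10^7 W.
I_p = P_in/V_p = 1.7219×10^7/132000 = 130 A.

I_p ≈ 130 A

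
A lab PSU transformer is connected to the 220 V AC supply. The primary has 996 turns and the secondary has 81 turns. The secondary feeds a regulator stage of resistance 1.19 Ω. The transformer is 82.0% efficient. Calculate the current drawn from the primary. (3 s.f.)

I_p ≈ 1.49 A

V_s = 220 × 81/996 = 17.892 V.
I_s = V_s/R = 17.892/1.19 = 15.035 A.
P_out = V_s I_s = 17.892 × 15.035 = 269.00 W.
P_in = P_out/η = 269.00/0.820 = 328.05 W.
I_p = P_in/V_p = 328.05/220 = 1.49 A.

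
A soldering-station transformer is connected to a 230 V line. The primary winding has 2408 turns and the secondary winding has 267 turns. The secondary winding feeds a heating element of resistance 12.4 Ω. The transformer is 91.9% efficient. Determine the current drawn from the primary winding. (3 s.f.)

V_s = 230 × 267/2408 = 25.502 V.
I_s = V_s/R = 25.502/12.4 = 2.0567 A.
P_out = V_s I_s = 25.502 × 2.0567 = 52.450 W.
P_in = P_out/η = 52.450/0.919 = 57.073 W.
I_p = P_in/V_p = 57.073/230 = 0.248 A.

I_p ≈ 0.248 A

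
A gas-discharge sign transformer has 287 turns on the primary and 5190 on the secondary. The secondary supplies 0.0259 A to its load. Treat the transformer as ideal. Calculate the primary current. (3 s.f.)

I_p ≈ 0.468 A

For an ideal transformer I_p/I_s = N_s/N_p, so I_p = 0.0259 × 5190/287 = 0.468 A.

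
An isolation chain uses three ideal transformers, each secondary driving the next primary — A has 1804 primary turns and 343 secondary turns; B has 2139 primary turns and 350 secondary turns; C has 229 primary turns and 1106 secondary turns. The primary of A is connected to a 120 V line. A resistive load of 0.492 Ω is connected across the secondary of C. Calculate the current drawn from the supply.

I_supply ≈ 5.51 A

After A: V = 120.00 × 343/1804 = 22.816 V.
After B: V = 22.816 × 350/2139 = 3.7333 V.
After C: V = 3.7333 × 1106/229 = 18.031 V.
I_load = 18.031/0.492 = 36.648 A, so P_out = 18.031 × 36.648 = 660.79 W.
All ideal ⇒ P_in = P_out, so I_supply = 660.79/120 = 5.51 A.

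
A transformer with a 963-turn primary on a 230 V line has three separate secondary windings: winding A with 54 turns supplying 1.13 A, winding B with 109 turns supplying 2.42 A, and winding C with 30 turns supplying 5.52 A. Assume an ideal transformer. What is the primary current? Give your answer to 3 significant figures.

V_A = 230 × 54/963 = 12.897 V; V_B = 230 × 109/963 = 26.033 V; V_C = 230 × 30/963 = 7.1651 V.
P_out = V_A I_A + V_B I_B + V_C I_C = 12.897×1.13 + 26.033×2.42 + 7.1651×5.52 = 14.574 + 63.000 + 39.551 = 117.13 W.
Ideal ⇒ P_in = P_out, so I_p = P_out/V_p = 117.13/230 = 0.509 A.

I_p ≈ 0.509 A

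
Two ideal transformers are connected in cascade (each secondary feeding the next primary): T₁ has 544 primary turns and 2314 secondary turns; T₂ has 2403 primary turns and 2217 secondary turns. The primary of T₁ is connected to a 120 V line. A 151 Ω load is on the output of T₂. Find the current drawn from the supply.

Secondary of T₁: V = 120.00 × 2314/544 = 510.44 V.
Secondary of T₂: V = 510.44 × 2217/2403 = 470.93 V.
I_load = 470.93/151 = 3.1188 A, so P_out = 470.93 × 3.1188 = 1468.7 W.
All ideal ⇒ P_in = P_out, so I_supply = 1468.7/120 = 12.2 A.

I_supply ≈ 12.2 A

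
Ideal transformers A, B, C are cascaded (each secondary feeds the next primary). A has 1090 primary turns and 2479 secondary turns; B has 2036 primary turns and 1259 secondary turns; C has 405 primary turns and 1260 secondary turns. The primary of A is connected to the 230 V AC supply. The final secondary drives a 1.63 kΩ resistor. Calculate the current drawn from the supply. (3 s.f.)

I_supply ≈ 2.70 A

After A: V = 230.00 × 2479/1090 = 523.09 V.
After B: V = 523.09 × 1259/2036 = 323.46 V.
After C: V = 323.46 × 1260/405 = 1006.3 V.
I_load = 1006.3/1630 = 0.61738 A, so P_out = 1006.3 × 0.61738 = 621.29 W.
All ideal ⇒ P_in = P_out, so I_supply = 621.29/230 = 2.70 A.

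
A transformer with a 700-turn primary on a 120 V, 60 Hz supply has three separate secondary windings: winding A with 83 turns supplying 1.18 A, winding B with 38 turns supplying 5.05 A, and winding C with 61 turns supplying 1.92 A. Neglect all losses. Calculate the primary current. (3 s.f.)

V_A = 120 × 83/700 = 14.229 V; V_B = 120 × 38/700 = 6.5143 V; V_C = 120 × 61/700 = 10.457 V.
P_out = V_A I_A + V_B I_B + V_C I_C = 14.229×1.18 + 6.5143×5.05 + 10.457×1.92 = 16.790 + 32.897 + 20.078 = 69.765 W.
Ideal ⇒ P_in = P_out, so I_p = P_out/V_p = 69.765/120 = 0.581 A.

I_p ≈ 0.581 A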